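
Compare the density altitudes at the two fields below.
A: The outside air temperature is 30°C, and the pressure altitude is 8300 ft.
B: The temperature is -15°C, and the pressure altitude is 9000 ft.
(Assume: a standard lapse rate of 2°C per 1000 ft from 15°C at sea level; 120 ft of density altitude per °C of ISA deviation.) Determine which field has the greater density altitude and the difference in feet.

A by 4532 ft

A: ISA temp = -1.6°C, deviation +31.6°C, DA = 8300 + 120 × 31.6 = 12092 ft.
B: ISA temp = -3°C, deviation -12°C, DA = 9000 + 120 × (-12) = 7560 ft.
A is higher by 12092 − 7560 = 4532 ft.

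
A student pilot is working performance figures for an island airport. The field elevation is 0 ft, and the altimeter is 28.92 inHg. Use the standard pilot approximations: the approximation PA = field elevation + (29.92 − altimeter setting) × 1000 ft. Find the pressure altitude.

1000 ft

Pressure correction = (29.92 − 28.92) × 1000 = +1000 ft.
Pressure altitude = 0 + (+1000) = 1000 ft.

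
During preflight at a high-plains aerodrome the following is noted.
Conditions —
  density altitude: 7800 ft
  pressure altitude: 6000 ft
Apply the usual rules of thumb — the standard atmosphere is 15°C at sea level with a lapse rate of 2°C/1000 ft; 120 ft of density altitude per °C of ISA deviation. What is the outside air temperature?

18°C

Density altitude − pressure altitude = 7800 − 6000 = +1800 ft.
At 120 ft/°C that is an ISA deviation of 1800/120 = +15°C.
ISA temperature at 6000 ft = 15 − 2 × (6000/1000) = 3°C.
OAT = ISA + deviation = 3 + (+15) = 18°C.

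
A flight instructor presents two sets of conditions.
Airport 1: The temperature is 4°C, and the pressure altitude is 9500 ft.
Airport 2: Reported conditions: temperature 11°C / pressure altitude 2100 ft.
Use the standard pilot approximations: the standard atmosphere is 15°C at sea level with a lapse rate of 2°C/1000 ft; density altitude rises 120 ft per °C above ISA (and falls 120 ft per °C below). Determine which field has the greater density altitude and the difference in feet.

Airport 1 by 8336 ft

Airport 1: ISA temp = -4°C, deviation +8°C, DA = 9500 + 120 × 8 = 10460 ft.
Airport 2: ISA temp = 10.8°C, deviation +0.2°C, DA = 2100 + 120 × 0.2 = 2124 ft.
Airport 1 is higher by 10460 − 2124 = 8336 ft.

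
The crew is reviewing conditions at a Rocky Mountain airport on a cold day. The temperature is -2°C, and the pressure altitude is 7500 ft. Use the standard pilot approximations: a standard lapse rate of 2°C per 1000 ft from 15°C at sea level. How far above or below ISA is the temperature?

ISA-2°C

ISA temperature at 7500 ft = 15 − 2 × (7500/1000) = 0°C.
Deviation = OAT − ISA = -2 − 0 = -2°C.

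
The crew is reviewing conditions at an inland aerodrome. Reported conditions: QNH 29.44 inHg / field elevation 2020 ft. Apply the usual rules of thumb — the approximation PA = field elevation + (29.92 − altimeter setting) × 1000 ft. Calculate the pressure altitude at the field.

2500 ft

Pressure correction = (29.92 − 29.44) × 1000 = +480 ft.
Pressure altitude = 2020 + (+480) = 2500 ft.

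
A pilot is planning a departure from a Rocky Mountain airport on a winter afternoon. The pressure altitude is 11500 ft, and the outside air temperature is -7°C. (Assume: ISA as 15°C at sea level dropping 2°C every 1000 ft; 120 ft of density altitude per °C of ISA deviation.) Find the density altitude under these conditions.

11620 ft

ISA temperature at 11500 ft = 15 − 2 × (11500/1000) = -8°C.
ISA deviation = -7 − (-8) = +1°C.
Density altitude = 11500 + 120 × (1) = 11500 + (+120) = 11620 ft.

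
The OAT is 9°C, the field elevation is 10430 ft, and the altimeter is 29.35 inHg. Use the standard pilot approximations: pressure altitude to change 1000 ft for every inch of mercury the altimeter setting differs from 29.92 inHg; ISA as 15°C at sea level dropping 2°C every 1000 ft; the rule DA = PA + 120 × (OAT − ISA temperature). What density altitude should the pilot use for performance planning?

12920 ft

Pressure altitude = 10430 + (29.92 − 29.35) × 1000 = 10430 + (+570) = 11000 ft.
ISA temperature at 11000 ft = 15 − 2 × (11000/1000) = -7°C.
ISA deviation = 9 − (-7) = +16°C.
Density altitude = 11000 + 120 × (16) = 12920 ft.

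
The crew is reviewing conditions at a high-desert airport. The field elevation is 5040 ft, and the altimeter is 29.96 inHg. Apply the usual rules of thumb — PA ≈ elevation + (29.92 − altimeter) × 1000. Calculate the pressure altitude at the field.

Pressure correction = (29.92 − 29.96) × 1000 = -40 ft.
Pressure altitude = 5040 + (-40) = 5000 ft.

5000 ft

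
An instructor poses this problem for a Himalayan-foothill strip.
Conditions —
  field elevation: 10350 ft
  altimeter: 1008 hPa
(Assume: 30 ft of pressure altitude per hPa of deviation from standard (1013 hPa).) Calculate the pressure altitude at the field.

Pressure correction = (1013 − 1008) × 30 = +150 ft.
Pressure altitude = 10350 + (+150) = 10500 ft.

10500 ft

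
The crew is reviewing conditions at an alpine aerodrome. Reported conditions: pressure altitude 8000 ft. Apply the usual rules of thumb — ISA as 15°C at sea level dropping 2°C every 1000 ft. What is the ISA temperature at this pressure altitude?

ISA temperature = 15 − 2 × (8000/1000) = 15 − 16 = -1°C.

-1°C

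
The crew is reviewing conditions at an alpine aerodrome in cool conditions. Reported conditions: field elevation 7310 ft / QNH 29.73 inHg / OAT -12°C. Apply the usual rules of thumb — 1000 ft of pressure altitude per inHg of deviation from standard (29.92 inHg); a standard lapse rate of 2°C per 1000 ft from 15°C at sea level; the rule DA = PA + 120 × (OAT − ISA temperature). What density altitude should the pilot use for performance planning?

Pressure altitude = 7310 + (29.92 − 29.73) × 1000 = 7310 + (+190) = 7500 ft.
ISA temperature at 7500 ft = 15 − 2 × (7500/1000) = 0°C.
ISA deviation = -12 − 0 = -12°C.
Density altitude = 7500 + 120 × (-12) = 6060 ft.

6060 ft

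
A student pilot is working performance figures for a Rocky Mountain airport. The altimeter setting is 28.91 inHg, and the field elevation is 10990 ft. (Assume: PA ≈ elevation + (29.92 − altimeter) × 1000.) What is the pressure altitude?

Pressure correction = (29.92 − 28.91) × 1000 = +1010 ft.
Pressure altitude = 10990 + (+1010) = 12000 ft.

12000 ft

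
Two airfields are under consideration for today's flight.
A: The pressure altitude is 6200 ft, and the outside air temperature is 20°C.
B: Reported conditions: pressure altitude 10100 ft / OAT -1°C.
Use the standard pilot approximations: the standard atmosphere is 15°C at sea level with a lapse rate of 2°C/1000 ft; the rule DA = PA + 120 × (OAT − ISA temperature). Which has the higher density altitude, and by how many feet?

B by 2316 ft

A: ISA temp = 2.6°C, deviation +17.4°C, DA = 6200 + 120 × 17.4 = 8288 ft.
B: ISA temp = -5.2°C, deviation +4.2°C, DA = 10100 + 120 × 4.2 = 10604 ft.
B is higher by 10604 − 8288 = 2316 ft.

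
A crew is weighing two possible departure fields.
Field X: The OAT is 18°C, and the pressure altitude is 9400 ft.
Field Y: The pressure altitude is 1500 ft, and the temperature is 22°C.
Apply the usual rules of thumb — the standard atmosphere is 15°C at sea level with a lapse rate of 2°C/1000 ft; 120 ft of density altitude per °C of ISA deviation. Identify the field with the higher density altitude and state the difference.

Field X by 9316 ft

Field X: ISA temp = -3.8°C, deviation +21.8°C, DA = 9400 + 120 × 21.8 = 12016 ft.
Field Y: ISA temp = 12°C, deviation +10°C, DA = 1500 + 120 × 10 = 2700 ft.
Field X is higher by 12016 − 2700 = 9316 ft.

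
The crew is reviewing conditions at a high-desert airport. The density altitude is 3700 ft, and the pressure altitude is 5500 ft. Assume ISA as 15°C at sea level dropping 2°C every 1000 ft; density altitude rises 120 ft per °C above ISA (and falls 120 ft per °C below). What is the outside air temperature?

Density altitude − pressure altitude = 3700 − 5500 = -1800 ft.
At 120 ft/°C that is an ISA deviation of -1800/120 = -15°C.
ISA temperature at 5500 ft = 15 − 2 × (5500/1000) = 4°C.
OAT = ISA + deviation = 4 + (-15) = -11°C.

-11°C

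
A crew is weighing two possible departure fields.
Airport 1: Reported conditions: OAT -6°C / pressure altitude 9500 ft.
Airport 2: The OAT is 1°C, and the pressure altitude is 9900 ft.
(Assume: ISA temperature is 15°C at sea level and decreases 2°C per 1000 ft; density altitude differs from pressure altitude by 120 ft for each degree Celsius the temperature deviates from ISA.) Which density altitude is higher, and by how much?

Airport 1: ISA temp = -4°C, deviation -2°C, DA = 9500 + 120 × (-2) = 9260 ft.
Airport 2: ISA temp = -4.8°C, deviation +5.8°C, DA = 9900 + 120 × 5.8 = 10596 ft.
Airport 2 is higher by 10596 − 9260 = 1336 ft.

Airport 2 by 1336 ft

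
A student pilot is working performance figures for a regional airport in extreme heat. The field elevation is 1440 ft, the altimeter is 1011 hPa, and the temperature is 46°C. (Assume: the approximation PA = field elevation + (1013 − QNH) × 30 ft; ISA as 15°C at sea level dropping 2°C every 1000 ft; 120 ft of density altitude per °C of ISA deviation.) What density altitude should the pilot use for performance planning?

Pressure altitude = 1440 + (1013 − 1011) × 30 = 1440 + (+60) = 1500 ft.
ISA temperature at 1500 ft = 15 − 2 × (1500/1000) = 12°C.
ISA deviation = 46 − 12 = +34°C.
Density altitude = 1500 + 120 × (34) = 5580 ft.

5580 ft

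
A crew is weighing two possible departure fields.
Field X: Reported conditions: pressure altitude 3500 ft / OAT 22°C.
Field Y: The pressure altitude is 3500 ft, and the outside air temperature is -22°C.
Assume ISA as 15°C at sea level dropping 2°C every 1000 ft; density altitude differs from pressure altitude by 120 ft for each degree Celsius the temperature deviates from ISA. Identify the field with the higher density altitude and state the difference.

Field X: ISA temp = 8°C, deviation +14°C, DA = 3500 + 120 × 14 = 5180 ft.
Field Y: ISA temp = 8°C, deviation -30°C, DA = 3500 + 120 × (-30) = -100 ft.
Field X is higher by 5180 − (-100) = 5280 ft.

Field X by 5280 ft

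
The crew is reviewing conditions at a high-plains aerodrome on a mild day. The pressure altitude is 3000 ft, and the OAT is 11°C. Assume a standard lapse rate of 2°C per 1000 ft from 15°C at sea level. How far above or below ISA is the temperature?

ISA temperature at 3000 ft = 15 − 2 × (3000/1000) = 9°C.
Deviation = OAT − ISA = 11 − 9 = +2°C.

ISA+2°C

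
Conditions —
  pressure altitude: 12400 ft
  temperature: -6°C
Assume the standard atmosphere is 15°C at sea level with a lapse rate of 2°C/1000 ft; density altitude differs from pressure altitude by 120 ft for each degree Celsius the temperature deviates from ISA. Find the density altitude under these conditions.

ISA temperature at 12400 ft = 15 − 2 × (12400/1000) = -9.8°C.
ISA deviation = -6 − (-9.8) = +3.8°C.
Density altitude = 12400 + 120 × (3.8) = 12400 + (+456) = 12856 ft.

12856 ft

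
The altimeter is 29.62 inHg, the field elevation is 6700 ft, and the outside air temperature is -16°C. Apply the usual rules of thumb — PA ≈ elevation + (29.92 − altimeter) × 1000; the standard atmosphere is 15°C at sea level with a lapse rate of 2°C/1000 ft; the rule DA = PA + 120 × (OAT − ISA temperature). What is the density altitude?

Pressure altitude = 6700 + (29.92 − 29.62) × 1000 = 6700 + (+300) = 7000 ft.
ISA temperature at 7000 ft = 15 − 2 × (7000/1000) = 1°C.
ISA deviation = -16 − 1 = -17°C.
Density altitude = 7000 + 120 × (-17) = 4960 ft.

4960 ft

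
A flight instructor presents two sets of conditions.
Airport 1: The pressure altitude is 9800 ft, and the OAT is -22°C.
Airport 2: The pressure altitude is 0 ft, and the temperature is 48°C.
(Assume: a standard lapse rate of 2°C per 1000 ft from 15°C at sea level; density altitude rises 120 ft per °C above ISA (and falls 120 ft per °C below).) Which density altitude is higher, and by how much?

Airport 1 by 3752 ft

Airport 1: ISA temp = -4.6°C, deviation -17.4°C, DA = 9800 + 120 × (-17.4) = 7712 ft.
Airport 2: ISA temp = 15°C, deviation +33°C, DA = 0 + 120 × 33 = 3960 ft.
Airport 1 is higher by 7712 − 3960 = 3752 ft.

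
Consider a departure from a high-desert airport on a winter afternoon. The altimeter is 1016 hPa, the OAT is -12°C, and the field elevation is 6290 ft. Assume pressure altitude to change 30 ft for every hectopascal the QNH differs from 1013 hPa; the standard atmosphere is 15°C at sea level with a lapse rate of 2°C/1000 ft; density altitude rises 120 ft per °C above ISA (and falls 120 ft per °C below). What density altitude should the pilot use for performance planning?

4448 ft

Pressure altitude = 6290 + (1013 − 1016) × 30 = 6290 + (-90) = 6200 ft.
ISA temperature at 6200 ft = 15 − 2 × (6200/1000) = 2.6°C.
ISA deviation = -12 − 2.6 = -14.6°C.
Density altitude = 6200 + 120 × (-14.6) = 4448 ft.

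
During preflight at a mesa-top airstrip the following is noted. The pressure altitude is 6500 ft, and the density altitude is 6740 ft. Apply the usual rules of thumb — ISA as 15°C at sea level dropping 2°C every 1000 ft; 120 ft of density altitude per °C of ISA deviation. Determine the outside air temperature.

Density altitude − pressure altitude = 6740 − 6500 = +240 ft.
At 120 ft/°C that is an ISA deviation of 240/120 = +2°C.
ISA temperature at 6500 ft = 15 − 2 × (6500/1000) = 2°C.
OAT = ISA + deviation = 2 + (+2) = 4°C.

4°C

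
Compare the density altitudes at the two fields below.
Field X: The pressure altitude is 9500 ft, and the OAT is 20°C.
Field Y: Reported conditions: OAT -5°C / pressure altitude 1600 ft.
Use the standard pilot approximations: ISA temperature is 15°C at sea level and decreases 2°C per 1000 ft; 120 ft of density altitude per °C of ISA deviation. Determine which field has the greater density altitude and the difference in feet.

Field X: ISA temp = -4°C, deviation +24°C, DA = 9500 + 120 × 24 = 12380 ft.
Field Y: ISA temp = 11.8°C, deviation -16.8°C, DA = 1600 + 120 × (-16.8) = -416 ft.
Field X is higher by 12380 − (-416) = 12796 ft.

Field X by 12796 ft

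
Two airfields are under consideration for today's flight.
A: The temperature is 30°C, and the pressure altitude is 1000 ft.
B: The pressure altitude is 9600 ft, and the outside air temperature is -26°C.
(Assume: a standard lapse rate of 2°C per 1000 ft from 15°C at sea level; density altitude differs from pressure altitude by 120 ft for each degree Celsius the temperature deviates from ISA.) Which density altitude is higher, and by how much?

B by 3944 ft

A: ISA temp = 13°C, deviation +17°C, DA = 1000 + 120 × 17 = 3040 ft.
B: ISA temp = -4.2°C, deviation -21.8°C, DA = 9600 + 120 × (-21.8) = 6984 ft.
B is higher by 6984 − 3040 = 3944 ft.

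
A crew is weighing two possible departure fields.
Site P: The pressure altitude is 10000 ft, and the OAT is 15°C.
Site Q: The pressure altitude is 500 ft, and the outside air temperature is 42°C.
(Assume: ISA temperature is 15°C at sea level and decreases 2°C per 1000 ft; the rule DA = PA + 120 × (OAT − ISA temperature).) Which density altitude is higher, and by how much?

Site P by 8540 ft

Site P: ISA temp = -5°C, deviation +20°C, DA = 10000 + 120 × 20 = 12400 ft.
Site Q: ISA temp = 14°C, deviation +28°C, DA = 500 + 120 × 28 = 3860 ft.
Site P is higher by 12400 − 3860 = 8540 ft.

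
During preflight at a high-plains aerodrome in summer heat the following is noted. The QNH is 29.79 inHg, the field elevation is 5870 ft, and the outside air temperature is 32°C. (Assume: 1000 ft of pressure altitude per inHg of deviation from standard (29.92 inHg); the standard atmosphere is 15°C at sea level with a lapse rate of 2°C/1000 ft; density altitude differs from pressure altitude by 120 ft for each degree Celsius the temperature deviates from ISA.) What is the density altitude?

Pressure altitude = 5870 + (29.92 − 29.79) × 1000 = 5870 + (+130) = 6000 ft.
ISA temperature at 6000 ft = 15 − 2 × (6000/1000) = 3°C.
ISA deviation = 32 − 3 = +29°C.
Density altitude = 6000 + 120 × (29) = 9480 ft.

9480 ft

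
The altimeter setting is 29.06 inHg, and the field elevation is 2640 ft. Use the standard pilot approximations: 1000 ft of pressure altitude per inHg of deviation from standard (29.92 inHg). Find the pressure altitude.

Pressure correction = (29.92 − 29.06) × 1000 = +860 ft.
Pressure altitude = 2640 + (+860) = 3500 ft.

3500 ft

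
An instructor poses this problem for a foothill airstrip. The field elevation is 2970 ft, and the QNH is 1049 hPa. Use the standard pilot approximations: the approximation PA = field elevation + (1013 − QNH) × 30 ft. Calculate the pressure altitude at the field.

Pressure correction = (1013 − 1049) × 30 = -1080 ft.
Pressure altitude = 2970 + (-1080) = 1890 ft.

1890 ft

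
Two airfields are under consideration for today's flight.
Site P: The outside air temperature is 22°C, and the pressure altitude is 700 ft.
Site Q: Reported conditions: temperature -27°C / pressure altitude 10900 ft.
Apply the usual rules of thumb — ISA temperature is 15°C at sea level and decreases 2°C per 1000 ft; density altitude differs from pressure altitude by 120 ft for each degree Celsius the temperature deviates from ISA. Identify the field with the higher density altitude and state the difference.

Site P: ISA temp = 13.6°C, deviation +8.4°C, DA = 700 + 120 × 8.4 = 1708 ft.
Site Q: ISA temp = -6.8°C, deviation -20.2°C, DA = 10900 + 120 × (-20.2) = 8476 ft.
Site Q is higher by 8476 − 1708 = 6768 ft.

Site Q by 6768 ft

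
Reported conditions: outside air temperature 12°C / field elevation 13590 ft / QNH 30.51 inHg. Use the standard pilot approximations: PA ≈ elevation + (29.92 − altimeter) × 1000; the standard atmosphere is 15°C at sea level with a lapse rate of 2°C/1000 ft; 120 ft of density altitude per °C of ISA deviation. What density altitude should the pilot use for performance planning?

15760 ft

Pressure altitude = 13590 + (29.92 − 30.51) × 1000 = 13590 + (-590) = 13000 ft.
ISA temperature at 13000 ft = 15 − 2 × (13000/1000) = -11°C.
ISA deviation = 12 − (-11) = +23°C.
Density altitude = 13000 + 120 × (23) = 15760 ft.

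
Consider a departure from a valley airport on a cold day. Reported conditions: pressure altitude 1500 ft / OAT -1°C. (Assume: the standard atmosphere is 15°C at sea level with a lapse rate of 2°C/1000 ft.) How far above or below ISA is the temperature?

ISA temperature at 1500 ft = 15 − 2 × (1500/1000) = 12°C.
Deviation = OAT − ISA = -1 − 12 = -13°C.

ISA-13°C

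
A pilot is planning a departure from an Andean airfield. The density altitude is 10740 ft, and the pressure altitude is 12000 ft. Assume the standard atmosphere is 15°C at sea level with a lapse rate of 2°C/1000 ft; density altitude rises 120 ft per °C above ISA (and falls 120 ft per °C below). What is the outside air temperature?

Density altitude − pressure altitude = 10740 − 12000 = -1260 ft.
At 120 ft/°C that is an ISA deviation of -1260/120 = -10.5°C.
ISA temperature at 12000 ft = 15 − 2 × (12000/1000) = -9°C.
OAT = ISA + deviation = -9 + (-10.5) = -19.5°C.

-19.5°C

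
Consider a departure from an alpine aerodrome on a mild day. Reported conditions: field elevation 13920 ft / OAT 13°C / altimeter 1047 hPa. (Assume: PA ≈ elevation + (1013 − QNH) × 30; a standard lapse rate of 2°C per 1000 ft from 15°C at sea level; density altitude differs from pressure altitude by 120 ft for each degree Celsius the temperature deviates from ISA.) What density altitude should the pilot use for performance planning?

15756 ft

Pressure altitude = 13920 + (1013 − 1047) × 30 = 13920 + (-1020) = 12900 ft.
ISA temperature at 12900 ft = 15 − 2 × (12900/1000) = -10.8°C.
ISA deviation = 13 − (-10.8) = +23.8°C.
Density altitude = 12900 + 120 × (23.8) = 15756 ft.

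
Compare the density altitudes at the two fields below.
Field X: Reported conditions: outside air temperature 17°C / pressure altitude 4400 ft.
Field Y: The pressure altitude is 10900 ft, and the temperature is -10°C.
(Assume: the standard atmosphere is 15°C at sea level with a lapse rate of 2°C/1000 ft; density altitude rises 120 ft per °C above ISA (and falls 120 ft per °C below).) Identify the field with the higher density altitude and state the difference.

Field X: ISA temp = 6.2°C, deviation +10.8°C, DA = 4400 + 120 × 10.8 = 5696 ft.
Field Y: ISA temp = -6.8°C, deviation -3.2°C, DA = 10900 + 120 × (-3.2) = 10516 ft.
Field Y is higher by 10516 − 5696 = 4820 ft.

Field Y by 4820 ft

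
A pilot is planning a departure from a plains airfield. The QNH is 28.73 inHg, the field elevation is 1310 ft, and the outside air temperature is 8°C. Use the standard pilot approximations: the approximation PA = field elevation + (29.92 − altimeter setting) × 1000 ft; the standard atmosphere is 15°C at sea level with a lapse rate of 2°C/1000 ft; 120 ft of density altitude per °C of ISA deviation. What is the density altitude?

2260 ft

Pressure altitude = 1310 + (29.92 − 28.73) × 1000 = 1310 + (+1190) = 2500 ft.
ISA temperature at 2500 ft = 15 − 2 × (2500/1000) = 10°C.
ISA deviation = 8 − 10 = -2°C.
Density altitude = 2500 + 120 × (-2) = 2260 ft.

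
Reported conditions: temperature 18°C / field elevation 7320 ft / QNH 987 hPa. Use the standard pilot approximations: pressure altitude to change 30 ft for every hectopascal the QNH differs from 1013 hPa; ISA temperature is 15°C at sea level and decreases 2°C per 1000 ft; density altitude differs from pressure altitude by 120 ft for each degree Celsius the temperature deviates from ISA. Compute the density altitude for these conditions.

10404 ft

Pressure altitude = 7320 + (1013 − 987) × 30 = 7320 + (+780) = 8100 ft.
ISA temperature at 8100 ft = 15 − 2 × (8100/1000) = -1.2°C.
ISA deviation = 18 − (-1.2) = +19.2°C.
Density altitude = 8100 + 120 × (19.2) = 10404 ft.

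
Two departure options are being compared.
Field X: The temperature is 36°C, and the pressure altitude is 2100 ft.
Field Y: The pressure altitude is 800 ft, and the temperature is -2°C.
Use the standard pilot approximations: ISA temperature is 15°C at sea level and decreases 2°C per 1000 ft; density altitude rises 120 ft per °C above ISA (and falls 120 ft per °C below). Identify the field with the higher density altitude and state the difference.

Field X: ISA temp = 10.8°C, deviation +25.2°C, DA = 2100 + 120 × 25.2 = 5124 ft.
Field Y: ISA temp = 13.4°C, deviation -15.4°C, DA = 800 + 120 × (-15.4) = -1048 ft.
Field X is higher by 5124 − (-1048) = 6172 ft.

Field X by 6172 ft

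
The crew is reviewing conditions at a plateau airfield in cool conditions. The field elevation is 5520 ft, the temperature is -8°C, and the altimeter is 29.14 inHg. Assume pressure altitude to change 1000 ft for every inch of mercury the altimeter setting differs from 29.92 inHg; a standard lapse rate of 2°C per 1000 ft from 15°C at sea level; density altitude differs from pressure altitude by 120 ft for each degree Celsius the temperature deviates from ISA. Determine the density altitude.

Pressure altitude = 5520 + (29.92 − 29.14) × 1000 = 5520 + (+780) = 6300 ft.
ISA temperature at 6300 ft = 15 − 2 × (6300/1000) = 2.4°C.
ISA deviation = -8 − 2.4 = -10.4°C.
Density altitude = 6300 + 120 × (-10.4) = 5052 ft.

5052 ft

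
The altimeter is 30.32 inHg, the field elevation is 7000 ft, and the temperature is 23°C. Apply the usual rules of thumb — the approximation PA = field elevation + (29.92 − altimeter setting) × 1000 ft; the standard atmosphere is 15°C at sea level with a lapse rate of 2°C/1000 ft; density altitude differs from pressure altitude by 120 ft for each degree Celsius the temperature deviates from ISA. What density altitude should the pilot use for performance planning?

9144 ft

Pressure altitude = 7000 + (29.92 − 30.32) × 1000 = 7000 + (-400) = 6600 ft.
ISA temperature at 6600 ft = 15 − 2 × (6600/1000) = 1.8°C.
ISA deviation = 23 − 1.8 = +21.2°C.
Density altitude = 6600 + 120 × (21.2) = 9144 ft.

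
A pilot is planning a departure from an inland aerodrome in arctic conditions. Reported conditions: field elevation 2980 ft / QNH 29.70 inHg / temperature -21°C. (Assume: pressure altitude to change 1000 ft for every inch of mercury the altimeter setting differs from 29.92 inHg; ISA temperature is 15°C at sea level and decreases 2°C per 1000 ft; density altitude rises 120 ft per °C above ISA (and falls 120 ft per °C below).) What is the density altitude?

-352 ft

Pressure altitude = 2980 + (29.92 − 29.70) × 1000 = 2980 + (+220) = 3200 ft.
ISA temperature at 3200 ft = 15 − 2 × (3200/1000) = 8.6°C.
ISA deviation = -21 − 8.6 = -29.6°C.
Density altitude = 3200 + 120 × (-29.6) = -352 ft.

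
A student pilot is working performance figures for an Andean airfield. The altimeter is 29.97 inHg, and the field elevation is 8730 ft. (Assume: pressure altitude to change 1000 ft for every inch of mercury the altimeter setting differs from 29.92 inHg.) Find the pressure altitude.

8680 ft

Pressure correction = (29.92 − 29.97) × 1000 = -50 ft.
Pressure altitude = 8730 + (-50) = 8680 ft.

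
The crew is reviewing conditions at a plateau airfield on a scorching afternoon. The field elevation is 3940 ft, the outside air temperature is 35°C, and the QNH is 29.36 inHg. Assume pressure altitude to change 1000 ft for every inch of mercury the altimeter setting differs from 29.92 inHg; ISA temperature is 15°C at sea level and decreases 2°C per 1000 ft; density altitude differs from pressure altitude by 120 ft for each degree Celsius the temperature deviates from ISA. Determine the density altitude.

7980 ft

Pressure altitude = 3940 + (29.92 − 29.36) × 1000 = 3940 + (+560) = 4500 ft.
ISA temperature at 4500 ft = 15 − 2 × (4500/1000) = 6°C.
ISA deviation = 35 − 6 = +29°C.
Density altitude = 4500 + 120 × (29) = 7980 ft.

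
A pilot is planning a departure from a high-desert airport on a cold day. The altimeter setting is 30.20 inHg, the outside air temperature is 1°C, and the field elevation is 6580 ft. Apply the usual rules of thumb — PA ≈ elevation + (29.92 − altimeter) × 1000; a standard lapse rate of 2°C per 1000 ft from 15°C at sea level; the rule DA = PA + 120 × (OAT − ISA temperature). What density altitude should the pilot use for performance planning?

Pressure altitude = 6580 + (29.92 − 30.20) × 1000 = 6580 + (-280) = 6300 ft.
ISA temperature at 6300 ft = 15 − 2 × (6300/1000) = 2.4°C.
ISA deviation = 1 − 2.4 = -1.4°C.
Density altitude = 6300 + 120 × (-1.4) = 6132 ft.

6132 ft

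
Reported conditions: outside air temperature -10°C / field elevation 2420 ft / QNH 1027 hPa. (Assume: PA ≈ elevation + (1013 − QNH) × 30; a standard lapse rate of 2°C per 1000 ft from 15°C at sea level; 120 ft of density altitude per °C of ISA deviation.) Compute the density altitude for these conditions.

-520 ft

Pressure altitude = 2420 + (1013 − 1027) × 30 = 2420 + (-420) = 2000 ft.
ISA temperature at 2000 ft = 15 − 2 × (2000/1000) = 11°C.
ISA deviation = -10 − 11 = -21°C.
Density altitude = 2000 + 120 × (-21) = -520 ft.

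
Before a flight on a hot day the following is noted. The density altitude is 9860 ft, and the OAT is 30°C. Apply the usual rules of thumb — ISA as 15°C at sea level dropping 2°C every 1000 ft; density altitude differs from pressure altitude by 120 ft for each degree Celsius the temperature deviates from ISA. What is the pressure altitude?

6500 ft

DA = PA + 120 × (OAT − (15 − 2·PA/1000)) = PA + 120·OAT − 1800 + 0.24·PA = 1.24·PA + 120·OAT − 1800.
So 1.24·PA = 9860 − 120 × 30 + 1800 = 8060.
PA = 8060 / 1.24 = 6500 ft.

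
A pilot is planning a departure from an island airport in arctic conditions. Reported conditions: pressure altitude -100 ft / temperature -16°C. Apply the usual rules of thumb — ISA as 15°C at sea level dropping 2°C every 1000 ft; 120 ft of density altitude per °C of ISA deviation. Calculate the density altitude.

-3844 ft

ISA temperature at -100 ft = 15 − 2 × (-100/1000) = 15.2°C.
ISA deviation = -16 − 15.2 = -31.2°C.
Density altitude = -100 + 120 × (-31.2) = -100 + (-3744) = -3844 ft.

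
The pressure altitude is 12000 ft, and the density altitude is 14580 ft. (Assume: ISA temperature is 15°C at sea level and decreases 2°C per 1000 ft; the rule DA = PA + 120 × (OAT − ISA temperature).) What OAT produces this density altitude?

12.5°C

Density altitude − pressure altitude = 14580 − 12000 = +2580 ft.
At 120 ft/°C that is an ISA deviation of 2580/120 = +21.5°C.
ISA temperature at 12000 ft = 15 − 2 × (12000/1000) = -9°C.
OAT = ISA + deviation = -9 + (+21.5) = 12.5°C.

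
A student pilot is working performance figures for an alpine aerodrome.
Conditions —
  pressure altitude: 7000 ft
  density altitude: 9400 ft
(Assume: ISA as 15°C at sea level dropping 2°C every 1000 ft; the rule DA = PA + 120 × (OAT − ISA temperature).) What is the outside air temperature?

21°C

Density altitude − pressure altitude = 9400 − 7000 = +2400 ft.
At 120 ft/°C that is an ISA deviation of 2400/120 = +20°C.
ISA temperature at 7000 ft = 15 − 2 × (7000/1000) = 1°C.
OAT = ISA + deviation = 1 + (+20) = 21°C.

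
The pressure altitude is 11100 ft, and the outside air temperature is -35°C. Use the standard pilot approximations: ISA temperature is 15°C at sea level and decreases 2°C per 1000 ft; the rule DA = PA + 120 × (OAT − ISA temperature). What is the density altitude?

ISA temperature at 11100 ft = 15 − 2 × (11100/1000) = -7.2°C.
ISA deviation = -35 − (-7.2) = -27.8°C.
Density altitude = 11100 + 120 × (-27.8) = 11100 + (-3336) = 7764 ft.

7764 ft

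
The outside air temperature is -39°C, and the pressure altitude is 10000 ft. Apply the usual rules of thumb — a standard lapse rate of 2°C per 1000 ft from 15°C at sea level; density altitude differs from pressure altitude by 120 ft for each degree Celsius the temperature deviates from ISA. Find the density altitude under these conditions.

ISA temperature at 10000 ft = 15 − 2 × (10000/1000) = -5°C.
ISA deviation = -39 − (-5) = -34°C.
Density altitude = 10000 + 120 × (-34) = 10000 + (-4080) = 5920 ft.

5920 ft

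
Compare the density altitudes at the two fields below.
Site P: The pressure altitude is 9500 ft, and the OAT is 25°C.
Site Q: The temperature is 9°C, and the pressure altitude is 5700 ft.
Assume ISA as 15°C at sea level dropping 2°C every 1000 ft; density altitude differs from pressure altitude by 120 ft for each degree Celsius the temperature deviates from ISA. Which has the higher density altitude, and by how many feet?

Site P: ISA temp = -4°C, deviation +29°C, DA = 9500 + 120 × 29 = 12980 ft.
Site Q: ISA temp = 3.6°C, deviation +5.4°C, DA = 5700 + 120 × 5.4 = 6348 ft.
Site P is higher by 12980 − 6348 = 6632 ft.

Site P by 6632 ft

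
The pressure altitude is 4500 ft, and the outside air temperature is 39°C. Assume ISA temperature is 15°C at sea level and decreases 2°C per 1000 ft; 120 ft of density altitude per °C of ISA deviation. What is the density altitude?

ISA temperature at 4500 ft = 15 − 2 × (4500/1000) = 6°C.
ISA deviation = 39 − 6 = +33°C.
Density altitude = 4500 + 120 × (33) = 4500 + (+3960) = 8460 ft.

8460 ft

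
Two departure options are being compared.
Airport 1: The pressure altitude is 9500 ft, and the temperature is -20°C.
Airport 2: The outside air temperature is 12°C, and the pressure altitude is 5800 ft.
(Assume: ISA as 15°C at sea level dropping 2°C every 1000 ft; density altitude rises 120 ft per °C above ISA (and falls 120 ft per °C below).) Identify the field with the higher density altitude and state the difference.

Airport 1: ISA temp = -4°C, deviation -16°C, DA = 9500 + 120 × (-16) = 7580 ft.
Airport 2: ISA temp = 3.4°C, deviation +8.6°C, DA = 5800 + 120 × 8.6 = 6832 ft.
Airport 1 is higher by 7580 − 6832 = 748 ft.

Airport 1 by 748 ft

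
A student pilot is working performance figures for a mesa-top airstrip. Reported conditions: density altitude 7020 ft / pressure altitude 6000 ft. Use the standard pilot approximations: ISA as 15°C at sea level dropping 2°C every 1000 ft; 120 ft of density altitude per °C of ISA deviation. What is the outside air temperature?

11.5°C

Density altitude − pressure altitude = 7020 − 6000 = +1020 ft.
At 120 ft/°C that is an ISA deviation of 1020/120 = +8.5°C.
ISA temperature at 6000 ft = 15 − 2 × (6000/1000) = 3°C.
OAT = ISA + deviation = 3 + (+8.5) = 11.5°C.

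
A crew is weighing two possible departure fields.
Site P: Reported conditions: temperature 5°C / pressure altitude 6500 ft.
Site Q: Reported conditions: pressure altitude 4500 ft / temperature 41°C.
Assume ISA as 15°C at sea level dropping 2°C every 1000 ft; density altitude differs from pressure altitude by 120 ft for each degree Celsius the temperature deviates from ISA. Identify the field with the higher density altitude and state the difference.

Site Q by 1840 ft

Site P: ISA temp = 2°C, deviation +3°C, DA = 6500 + 120 × 3 = 6860 ft.
Site Q: ISA temp = 6°C, deviation +35°C, DA = 4500 + 120 × 35 = 8700 ft.
Site Q is higher by 8700 − 6860 = 1840 ft.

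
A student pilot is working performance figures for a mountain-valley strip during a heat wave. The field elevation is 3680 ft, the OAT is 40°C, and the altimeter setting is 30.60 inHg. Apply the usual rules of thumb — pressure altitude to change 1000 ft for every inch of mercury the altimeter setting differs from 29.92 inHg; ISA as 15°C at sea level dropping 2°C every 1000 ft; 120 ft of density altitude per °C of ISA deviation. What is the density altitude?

Pressure altitude = 3680 + (29.92 − 30.60) × 1000 = 3680 + (-680) = 3000 ft.
ISA temperature at 3000 ft = 15 − 2 × (3000/1000) = 9°C.
ISA deviation = 40 − 9 = +31°C.
Density altitude = 3000 + 120 × (31) = 6720 ft.

6720 ft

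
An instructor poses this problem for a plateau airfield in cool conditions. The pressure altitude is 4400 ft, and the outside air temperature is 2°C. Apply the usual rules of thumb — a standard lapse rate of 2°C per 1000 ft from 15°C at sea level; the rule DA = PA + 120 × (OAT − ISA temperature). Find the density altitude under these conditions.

ISA temperature at 4400 ft = 15 − 2 × (4400/1000) = 6.2°C.
ISA deviation = 2 − 6.2 = -4.2°C.
Density altitude = 4400 + 120 × (-4.2) = 4400 + (-504) = 3896 ft.

3896 ft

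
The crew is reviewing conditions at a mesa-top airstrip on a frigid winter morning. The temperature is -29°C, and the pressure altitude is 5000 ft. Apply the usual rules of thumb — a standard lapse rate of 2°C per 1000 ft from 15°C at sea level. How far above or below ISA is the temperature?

ISA temperature at 5000 ft = 15 − 2 × (5000/1000) = 5°C.
Deviation = OAT − ISA = -29 − 5 = -34°C.

ISA-34°C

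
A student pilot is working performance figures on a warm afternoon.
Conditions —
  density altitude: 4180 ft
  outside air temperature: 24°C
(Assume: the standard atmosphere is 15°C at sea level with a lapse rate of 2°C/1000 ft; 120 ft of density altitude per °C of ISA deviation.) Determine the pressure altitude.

2500 ft

DA = PA + 120 × (OAT − (15 − 2·PA/1000)) = PA + 120·OAT − 1800 + 0.24·PA = 1.24·PA + 120·OAT − 1800.
So 1.24·PA = 4180 − 120 × 24 + 1800 = 3100.
PA = 3100 / 1.24 = 2500 ft.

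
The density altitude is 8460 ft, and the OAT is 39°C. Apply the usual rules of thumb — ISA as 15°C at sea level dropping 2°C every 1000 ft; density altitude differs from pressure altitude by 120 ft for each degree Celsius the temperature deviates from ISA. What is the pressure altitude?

DA = PA + 120 × (OAT − (15 − 2·PA/1000)) = PA + 120·OAT − 1800 + 0.24·PA = 1.24·PA + 120·OAT − 1800.
So 1.24·PA = 8460 − 120 × 39 + 1800 = 5580.
PA = 5580 / 1.24 = 4500 ft.

4500 ft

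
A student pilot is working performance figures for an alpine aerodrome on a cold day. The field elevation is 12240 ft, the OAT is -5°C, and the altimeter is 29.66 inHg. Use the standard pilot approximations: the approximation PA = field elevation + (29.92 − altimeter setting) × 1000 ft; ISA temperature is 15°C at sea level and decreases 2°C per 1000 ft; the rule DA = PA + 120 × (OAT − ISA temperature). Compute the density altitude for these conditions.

Pressure altitude = 12240 + (29.92 − 29.66) × 1000 = 12240 + (+260) = 12500 ft.
ISA temperature at 12500 ft = 15 − 2 × (12500/1000) = -10°C.
ISA deviation = -5 − (-10) = +5°C.
Density altitude = 12500 + 120 × (5) = 13100 ft.

13100 ft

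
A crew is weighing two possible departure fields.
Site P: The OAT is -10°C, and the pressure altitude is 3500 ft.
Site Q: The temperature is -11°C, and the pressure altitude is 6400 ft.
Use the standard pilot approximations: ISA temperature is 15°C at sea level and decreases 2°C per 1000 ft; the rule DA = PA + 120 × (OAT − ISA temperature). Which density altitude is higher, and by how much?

Site P: ISA temp = 8°C, deviation -18°C, DA = 3500 + 120 × (-18) = 1340 ft.
Site Q: ISA temp = 2.2°C, deviation -13.2°C, DA = 6400 + 120 × (-13.2) = 4816 ft.
Site Q is higher by 4816 − 1340 = 3476 ft.

Site Q by 3476 ft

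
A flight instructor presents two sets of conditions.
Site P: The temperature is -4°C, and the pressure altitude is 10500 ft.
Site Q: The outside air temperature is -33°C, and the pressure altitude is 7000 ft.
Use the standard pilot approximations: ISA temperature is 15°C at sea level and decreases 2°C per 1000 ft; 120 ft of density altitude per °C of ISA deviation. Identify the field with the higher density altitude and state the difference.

Site P by 7820 ft

Site P: ISA temp = -6°C, deviation +2°C, DA = 10500 + 120 × 2 = 10740 ft.
Site Q: ISA temp = 1°C, deviation -34°C, DA = 7000 + 120 × (-34) = 2920 ft.
Site P is higher by 10740 − 2920 = 7820 ft.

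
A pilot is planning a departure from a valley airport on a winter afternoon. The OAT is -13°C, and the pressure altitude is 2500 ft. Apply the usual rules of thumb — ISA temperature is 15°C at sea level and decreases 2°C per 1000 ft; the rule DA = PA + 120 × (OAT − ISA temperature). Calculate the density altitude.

ISA temperature at 2500 ft = 15 − 2 × (2500/1000) = 10°C.
ISA deviation = -13 − 10 = -23°C.
Density altitude = 2500 + 120 × (-23) = 2500 + (-2760) = -260 ft.

-260 ft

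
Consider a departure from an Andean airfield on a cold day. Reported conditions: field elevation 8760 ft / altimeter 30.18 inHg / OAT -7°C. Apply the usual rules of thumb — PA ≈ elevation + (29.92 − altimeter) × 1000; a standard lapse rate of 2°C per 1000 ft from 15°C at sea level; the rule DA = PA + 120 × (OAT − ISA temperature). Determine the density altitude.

Pressure altitude = 8760 + (29.92 − 30.18) × 1000 = 8760 + (-260) = 8500 ft.
ISA temperature at 8500 ft = 15 − 2 × (8500/1000) = -2°C.
ISA deviation = -7 − (-2) = -5°C.
Density altitude = 8500 + 120 × (-5) = 7900 ft.

7900 ft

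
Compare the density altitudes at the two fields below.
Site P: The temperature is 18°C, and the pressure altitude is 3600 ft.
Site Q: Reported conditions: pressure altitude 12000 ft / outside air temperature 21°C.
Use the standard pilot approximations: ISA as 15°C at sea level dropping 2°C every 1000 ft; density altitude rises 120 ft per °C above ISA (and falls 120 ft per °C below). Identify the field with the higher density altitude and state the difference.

Site P: ISA temp = 7.8°C, deviation +10.2°C, DA = 3600 + 120 × 10.2 = 4824 ft.
Site Q: ISA temp = -9°C, deviation +30°C, DA = 12000 + 120 × 30 = 15600 ft.
Site Q is higher by 15600 − 4824 = 10776 ft.

Site Q by 10776 ft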